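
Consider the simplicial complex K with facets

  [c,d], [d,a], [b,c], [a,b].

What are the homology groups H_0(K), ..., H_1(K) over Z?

Take the total order a < b < c < d on the vertex set. Then K (dimension 1) consists of the simplices:

  0-simplices (4): a, b, c, d
  1-simplices (4): ab, ad, bc, cd

Hence C_0 ≅ Z^4, C_1 ≅ Z^4.

The boundary map ∂_1: C_1 → C_0 sends each edge [p,q] (with p < q) to q − p.
The resulting 4×4 matrix has rank 3, and its Smith normal form has invariant factors (1,1,1).

Computing H_k = (kernel of ∂_k) / (image of ∂_{k+1}):

  H_0: rank C_0 − rank ∂_1 = 4 − 3 = 1, and the invariant factors of ∂_1 are all 1, so H_0 ≅ Z.
  H_1: rank ker ∂_1 − rank ∂_2 = (4 − 3) − 0 = 1, and there is no ∂_2, so H_1 ≅ Z.

As a check, the Euler characteristic is 4 − 4 = 0, which agrees with 1 − 1 = 0.

H_0 = Z,  H_1 = Z.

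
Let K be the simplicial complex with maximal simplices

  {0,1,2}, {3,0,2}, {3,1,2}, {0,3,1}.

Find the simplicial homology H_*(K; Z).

Take the total order 0 < 1 < 2 < 3 on the vertex set. Then K (dimension 2) consists of the simplices:

  0-simplices (4): [0], [1], [2], [3]
  1-simplices (6): [0,1], [0,2], [0,3], [1,2], [1,3], [2,3]
  2-simplices (4): [0,1,2], [0,1,3], [0,2,3], [1,2,3]

Hence C_0 ≅ Z^4, C_1 ≅ Z^6, C_2 ≅ Z^4.

Boundary ∂_1: C_1 → C_0 maps an edge to its endpoints' difference, ∂[p,q] = q − p. For instance
  ∂[0,2] = [2] − [0].
The 4×6 boundary matrix has rank 3 and Smith normal form diag(1,1,1).

The boundary map ∂_2: C_2 → C_1 maps a triangle to the signed sum of its edges. For instance
  ∂[0,1,2] = [1,2] − [0,2] + [0,1],
  ∂[1,2,3] = [2,3] − [1,3] + [1,2].
As a 6×4 matrix over Z this has rank 3, with invariant factors (1,1,1).

Now H_k = ker ∂_k / im ∂_{k+1}, so:

  H_0: rank C_0 − rank ∂_1 = 4 − 3 = 1, and the invariant factors of ∂_1 are all 1, so H_0 = Z.
  H_1: rank ker ∂_1 − rank ∂_2 = (6 − 3) − 3 = 0, and the invariant factors of ∂_2 are all 1, so H_1 = 0.
  H_2: rank ker ∂_2 − rank ∂_3 = (4 − 3) − 0 = 1, and there is no ∂_3, so H_2 = Z.

(K is a triangulation of the 2-sphere S^2.)

H_0 = Z,  H_1 = 0,  H_2 = Z.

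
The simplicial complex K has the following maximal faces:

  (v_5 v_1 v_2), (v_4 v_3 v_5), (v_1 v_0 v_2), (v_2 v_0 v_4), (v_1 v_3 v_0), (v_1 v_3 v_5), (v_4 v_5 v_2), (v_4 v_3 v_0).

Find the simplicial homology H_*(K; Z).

H_0 ≅ Z,  H_1 = 0,  H_2 ≅ Z.

We work with the vertex ordering v_0 < v_1 < v_2 < v_3 < v_4 < v_5. The simplices of K, each written with vertices in increasing order, are:

  0-simplices (6): [v_0], [v_1], [v_2], [v_3], [v_4], [v_5]
  1-simplices (12): [v_0,v_1], [v_0,v_2], [v_0,v_3], [v_0,v_4], [v_1,v_2], [v_1,v_3], [v_1,v_5], [v_2,v_4], [v_2,v_5], [v_3,v_4], [v_3,v_5], [v_4,v_5]
  2-simplices (8): [v_0,v_1,v_2], [v_0,v_1,v_3], [v_0,v_2,v_4], [v_0,v_3,v_4], [v_1,v_2,v_5], [v_1,v_3,v_5], [v_2,v_4,v_5], [v_3,v_4,v_5]

giving chain groups C_0 ≅ Z^6, C_1 ≅ Z^12, C_2 ≅ Z^8.

Boundary ∂_1: C_1 → C_0 maps an edge to its endpoints' difference, ∂[p,q] = q − p. For instance
  ∂[v_3,v_4] = [v_4] − [v_3].
As a 6×12 matrix over Z this has rank 5, with invariant factors (1,1,1,1,1).

Boundary ∂_2: C_2 → C_1 maps a triangle to the signed sum of its edges. For instance
  ∂[v_0,v_2,v_4] = [v_2,v_4] − [v_0,v_4] + [v_0,v_2],
  ∂[v_3,v_4,v_5] = [v_4,v_5] − [v_3,v_5] + [v_3,v_4].
The 12×8 boundary matrix has rank 7 and Smith normal form diag(1,1,1,1,1,1,1).

Now H_k = ker ∂_k / im ∂_{k+1}, so:

  H_0: rank C_0 − rank ∂_1 = 6 − 5 = 1, and the invariant factors of ∂_1 are all 1, so H_0 = Z.
  H_1: rank ker ∂_1 − rank ∂_2 = (12 − 5) − 7 = 0, and the invariant factors of ∂_2 are all 1, so H_1 = 0.
  H_2: rank ker ∂_2 − rank ∂_3 = (8 − 7) − 0 = 1, and there is no ∂_3, so H_2 = Z.

As a check, the Euler characteristic is 6 − 12 + 8 = 2, which agrees with 1 − 0 + 1 = 2.
(K is a triangulation of the 2-sphere S^2.)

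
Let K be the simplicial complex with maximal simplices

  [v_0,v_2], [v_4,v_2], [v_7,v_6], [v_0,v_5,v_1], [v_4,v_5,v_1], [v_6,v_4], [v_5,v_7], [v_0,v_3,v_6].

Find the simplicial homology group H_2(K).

We work with the vertex ordering v_0 < v_1 < v_2 < v_3 < v_4 < v_5 < v_6 < v_7. The simplices of K, each written with vertices in increasing order, are:

  0-simplices (8): [v_0], [v_1], [v_2], [v_3], [v_4], [v_5], [v_6], [v_7]
  1-simplices (13): [v_0,v_1], [v_0,v_2], [v_0,v_3], [v_0,v_5], [v_0,v_6], [v_1,v_4], [v_1,v_5], [v_2,v_4], [v_3,v_6], [v_4,v_5], [v_4,v_6], [v_5,v_7], [v_6,v_7]
  2-simplices (3): [v_0,v_1,v_5], [v_0,v_3,v_6], [v_1,v_4,v_5]

so the chain groups are C_0 ≅ Z^8, C_1 ≅ Z^13, C_2 ≅ Z^3.

The boundary map ∂_1: C_1 → C_0 sends each edge [p,q] (with p < q) to q − p.
This gives a 8×13 integer matrix of rank 7; reducing to Smith normal form yields diagonal entries (1,1,1,1,1,1,1).

∂_2: C_2 → C_1 sends each 2-simplex [p,q,r] to [q,r] − [p,r] + [p,q]. For instance
  ∂[v_0,v_3,v_6] = [v_3,v_6] − [v_0,v_6] + [v_0,v_3],
  ∂[v_1,v_4,v_5] = [v_4,v_5] − [v_1,v_5] + [v_1,v_4].
This gives a 13×3 integer matrix of rank 3; reducing to Smith normal form yields diagonal entries (1,1,1).

Computing H_k = (kernel of ∂_k) / (image of ∂_{k+1}):

  H_2: rank ker ∂_2 − rank ∂_3 = (3 − 3) − 0 = 0, and there is no ∂_3, so H_2 = 0.

H_2 = 0.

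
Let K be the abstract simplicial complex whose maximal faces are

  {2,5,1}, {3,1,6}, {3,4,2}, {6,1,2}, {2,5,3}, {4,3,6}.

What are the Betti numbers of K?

b_0 = 1, b_1 = 1, b_2 = 0.

K has 6 vertices, 12 edges, 6 triangles.
rank ∂_0 = 0, rank ∂_1 = 5 ⇒ b_0 = 6 − 0 − 5 = 1; all invariant factors of ∂_1 are 1 so no torsion. So H_0 ≅ Z.
rank ∂_1 = 5, rank ∂_2 = 6 ⇒ b_1 = 12 − 5 − 6 = 1; all invariant factors of ∂_2 are 1 so no torsion. So H_1 ≅ Z.
rank ∂_2 = 6, rank ∂_3 = 0 ⇒ b_2 = 6 − 6 − 0 = 0. So H_2 ≅ 0.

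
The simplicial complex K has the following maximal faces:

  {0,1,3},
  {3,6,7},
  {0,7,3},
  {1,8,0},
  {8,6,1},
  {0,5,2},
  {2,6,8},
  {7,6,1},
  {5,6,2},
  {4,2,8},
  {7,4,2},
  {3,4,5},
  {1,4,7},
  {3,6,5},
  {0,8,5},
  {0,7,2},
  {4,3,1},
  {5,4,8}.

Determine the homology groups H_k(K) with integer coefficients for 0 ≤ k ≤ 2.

K has 9 vertices, 27 edges, 18 triangles.
rank ∂_0 = 0, rank ∂_1 = 8 ⇒ b_0 = 9 − 0 − 8 = 1; all invariant factors of ∂_1 are 1 so no torsion. So H_0 ≅ Z.
rank ∂_1 = 8, rank ∂_2 = 18 ⇒ b_1 = 27 − 8 − 18 = 1; ∂_2 has invariant factor(s) [2] giving torsion. So H_1 ≅ Z ⊕ Z/2.
rank ∂_2 = 18, rank ∂_3 = 0 ⇒ b_2 = 18 − 18 − 0 = 0. So H_2 ≅ 0.

H_0 = Z,  H_1 = Z ⊕ Z/2,  H_2 = 0.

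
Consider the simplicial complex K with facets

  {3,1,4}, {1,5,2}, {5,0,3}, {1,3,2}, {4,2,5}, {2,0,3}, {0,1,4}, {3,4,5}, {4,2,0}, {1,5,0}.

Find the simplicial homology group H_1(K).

H_1 = Z/2.

Order the vertices as 0 < 1 < 2 < 3 < 4 < 5. Listing each simplex with vertices in this order, K has dimension 2 with simplices:

  0-simplices (6): [0], [1], [2], [3], [4], [5]
  1-simplices (15): [0,1], [0,2], [0,3], [0,4], [0,5], [1,2], [1,3], [1,4], [1,5], [2,3], [2,4], [2,5], [3,4], [3,5], [4,5]
  2-simplices (10): [0,1,4], [0,1,5], [0,2,3], [0,2,4], [0,3,5], [1,2,3], [1,2,5], [1,3,4], [2,4,5], [3,4,5]

so the chain groups are C_0 ≅ Z^6, C_1 ≅ Z^15, C_2 ≅ Z^10.

∂_1: C_1 → C_0 sends each edge [p,q] (with p < q) to q − p.
The 6×15 boundary matrix has rank 5 and Smith normal form diag(1,1,1,1,1).

∂_2: C_2 → C_1 maps a triangle to the signed sum of its edges. For instance
  ∂[0,1,4] = [1,4] − [0,4] + [0,1],
  ∂[2,4,5] = [4,5] − [2,5] + [2,4].
This gives a 15×10 integer matrix of rank 10; reducing to Smith normal form yields diagonal entries (1,1,1,1,1,1,1,1,1,2).

Computing H_k = (kernel of ∂_k) / (image of ∂_{k+1}):

  H_1: rank ker ∂_1 − rank ∂_2 = (15 − 5) − 10 = 0, and ∂_2 has invariant factor 2 > 1, so H_1 ≅ Z/2.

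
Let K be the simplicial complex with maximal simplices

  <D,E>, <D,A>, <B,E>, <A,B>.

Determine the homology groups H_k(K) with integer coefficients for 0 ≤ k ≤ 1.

We work with the vertex ordering A < B < D < E. The simplices of K, each written with vertices in increasing order, are:

  0-simplices (4): A, B, D, E
  1-simplices (4): AB, AD, BE, DE

Hence C_0 ≅ Z^4, C_1 ≅ Z^4.

The boundary map ∂_1: C_1 → C_0 is given by ∂[p,q] = [q] − [p]. For instance
  ∂DE = E − D.
The 4×4 boundary matrix has rank 3 and Smith normal form diag(1,1,1).

Computing H_k = (kernel of ∂_k) / (image of ∂_{k+1}):

  H_0: rank C_0 − rank ∂_1 = 4 − 3 = 1, and the invariant factors of ∂_1 are all 1, so H_0 = Z.
  H_1: rank ker ∂_1 − rank ∂_2 = (4 − 3) − 0 = 1, and there is no ∂_2, so H_1 = Z.

H_0 = Z,  H_1 = Z.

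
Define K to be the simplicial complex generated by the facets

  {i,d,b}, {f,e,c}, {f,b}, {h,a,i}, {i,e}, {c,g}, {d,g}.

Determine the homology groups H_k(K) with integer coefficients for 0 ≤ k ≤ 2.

H_0 = Z,  H_1 = Z^2,  H_2 = 0.

We work with the vertex ordering a < b < c < d < e < f < g < h < i. The simplices of K, each written with vertices in increasing order, are:

  0-simplices (9): a, b, c, d, e, f, g, h, i
  1-simplices (13): ah, ai, bd, bf, bi, ce, cf, cg, dg, di, ef, ei, hi
  2-simplices (3): ahi, bdi, cef

so the chain groups are C_0 ≅ Z^9, C_1 ≅ Z^13, C_2 ≅ Z^3.

The boundary map ∂_1: C_1 → C_0 is given by ∂[p,q] = [q] − [p]. For instance
  ∂bd = d − b.
As a 9×13 matrix over Z this has rank 8, with invariant factors (1,1,1,1,1,1,1,1).

∂_2: C_2 → C_1 acts by ∂[p,q,r] = [q,r] − [p,r] + [p,q]. For instance
  ∂bdi = di − bi + bd,
  ∂cef = ef − cf + ce.
As a 13×3 matrix over Z this has rank 3, with invariant factors (1,1,1).

Reading off H_k = ker ∂_k / im ∂_{k+1}:

  H_0: rank C_0 − rank ∂_1 = 9 − 8 = 1, and the invariant factors of ∂_1 are all 1, so H_0 = Z.
  H_1: rank ker ∂_1 − rank ∂_2 = (13 − 8) − 3 = 2, and the invariant factors of ∂_2 are all 1, so H_1 = Z^2.
  H_2: rank ker ∂_2 − rank ∂_3 = (3 − 3) − 0 = 0, and there is no ∂_3, so H_2 = 0.

As a check, the Euler characteristic is 9 − 13 + 3 = -1, which agrees with 1 − 2 + 0 = -1.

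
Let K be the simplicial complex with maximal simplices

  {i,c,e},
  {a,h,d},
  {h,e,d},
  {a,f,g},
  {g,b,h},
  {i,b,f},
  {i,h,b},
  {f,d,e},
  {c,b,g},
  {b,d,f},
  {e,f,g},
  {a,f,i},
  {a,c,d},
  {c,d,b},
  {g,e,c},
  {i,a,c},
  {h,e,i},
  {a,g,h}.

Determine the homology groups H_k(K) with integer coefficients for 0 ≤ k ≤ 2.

We work with the vertex ordering a < b < c < d < e < f < g < h < i. The simplices of K, each written with vertices in increasing order, are:

  0-simplices (9): a, b, c, d, e, f, g, h, i
  1-simplices (27): ac, ad, af, ag, ah, ai, bc, bd, bf, bg, bh, bi, cd, ce, cg, ci, de, df, dh, ef, eg, eh, ei, fg, fi, gh, hi
  2-simplices (18): acd, aci, adh, afg, afi, agh, bcd, bcg, bdf, bfi, bgh, bhi, ceg, cei, def, deh, efg, ehi

giving chain groups C_0 ≅ Z^9, C_1 ≅ Z^27, C_2 ≅ Z^18.

∂_1: C_1 → C_0 is given by ∂[p,q] = [q] − [p].
The 9×27 boundary matrix has rank 8 and Smith normal form diag(1,1,1,1,1,1,1,1).

Boundary ∂_2: C_2 → C_1 maps a triangle to the signed sum of its edges. For instance
  ∂ceg = eg − cg + ce,
  ∂ehi = hi − ei + eh.
As a 27×18 matrix over Z this has rank 17, with invariant factors (1,1,1,1,1,1,1,1,1,1,1,1,1,1,1,1,1).

Computing H_k = (kernel of ∂_k) / (image of ∂_{k+1}):

  H_0: rank C_0 − rank ∂_1 = 9 − 8 = 1, and the invariant factors of ∂_1 are all 1, so H_0 ≅ Z.
  H_1: rank ker ∂_1 − rank ∂_2 = (27 − 8) − 17 = 2, and the invariant factors of ∂_2 are all 1, so H_1 ≅ Z^2.
  H_2: rank ker ∂_2 − rank ∂_3 = (18 − 17) − 0 = 1, and there is no ∂_3, so H_2 ≅ Z.

H_0 = Z,  H_1 = Z^2,  H_2 = Z.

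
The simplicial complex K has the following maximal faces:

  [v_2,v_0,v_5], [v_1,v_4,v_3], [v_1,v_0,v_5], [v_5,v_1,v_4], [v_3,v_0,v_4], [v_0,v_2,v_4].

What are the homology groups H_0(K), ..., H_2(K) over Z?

H_0 = Z,  H_1 = Z,  H_2 = 0.

We work with the vertex ordering v_0 < v_1 < v_2 < v_3 < v_4 < v_5. The simplices of K, each written with vertices in increasing order, are:

  0-simplices (6): [v_0], [v_1], [v_2], [v_3], [v_4], [v_5]
  1-simplices (12): [v_0,v_1], [v_0,v_2], [v_0,v_3], [v_0,v_4], [v_0,v_5], [v_1,v_3], [v_1,v_4], [v_1,v_5], [v_2,v_4], [v_2,v_5], [v_3,v_4], [v_4,v_5]
  2-simplices (6): [v_0,v_1,v_5], [v_0,v_2,v_4], [v_0,v_2,v_5], [v_0,v_3,v_4], [v_1,v_3,v_4], [v_1,v_4,v_5]

so the chain groups are C_0 ≅ Z^6, C_1 ≅ Z^12, C_2 ≅ Z^6.

The boundary map ∂_1: C_1 → C_0 is given by ∂[p,q] = [q] − [p]. For instance
  ∂[v_2,v_5] = [v_5] − [v_2].
The 6×12 boundary matrix has rank 5 and Smith normal form diag(1,1,1,1,1).

Boundary ∂_2: C_2 → C_1 sends each 2-simplex [p,q,r] to [q,r] − [p,r] + [p,q]. For instance
  ∂[v_0,v_3,v_4] = [v_3,v_4] − [v_0,v_4] + [v_0,v_3],
  ∂[v_1,v_3,v_4] = [v_3,v_4] − [v_1,v_4] + [v_1,v_3].
This gives a 12×6 integer matrix of rank 6; reducing to Smith normal form yields diagonal entries (1,1,1,1,1,1).

Now H_k = ker ∂_k / im ∂_{k+1}, so:

  H_0: rank C_0 − rank ∂_1 = 6 − 5 = 1, and the invariant factors of ∂_1 are all 1, so H_0 ≅ Z.
  H_1: rank ker ∂_1 − rank ∂_2 = (12 − 5) − 6 = 1, and the invariant factors of ∂_2 are all 1, so H_1 ≅ Z.
  H_2: rank ker ∂_2 − rank ∂_3 = (6 − 6) − 0 = 0, and there is no ∂_3, so H_2 ≅ 0.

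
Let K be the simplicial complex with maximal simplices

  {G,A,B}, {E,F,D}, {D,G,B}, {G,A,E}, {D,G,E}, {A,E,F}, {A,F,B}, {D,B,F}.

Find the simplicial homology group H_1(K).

H_1 ≅ 0.

We work with the vertex ordering A < B < D < E < F < G. The simplices of K, each written with vertices in increasing order, are:

  0-simplices (6): A, B, D, E, F, G
  1-simplices (12): AB, AE, AF, AG, BD, BF, BG, DE, DF, DG, EF, EG
  2-simplices (8): ABF, ABG, AEF, AEG, BDF, BDG, DEF, DEG

so the chain groups are C_0 ≅ Z^6, C_1 ≅ Z^12, C_2 ≅ Z^8.

∂_1: C_1 → C_0 maps an edge to its endpoints' difference, ∂[p,q] = q − p. For instance
  ∂EG = G − E.
This gives a 6×12 integer matrix of rank 5; reducing to Smith normal form yields diagonal entries (1,1,1,1,1).

The boundary map ∂_2: C_2 → C_1 maps a triangle to the signed sum of its edges. For instance
  ∂BDG = DG − BG + BD,
  ∂AEG = EG − AG + AE.
The 12×8 boundary matrix has rank 7 and Smith normal form diag(1,1,1,1,1,1,1).

Now H_k = ker ∂_k / im ∂_{k+1}, so:

  H_1: rank ker ∂_1 − rank ∂_2 = (12 − 5) − 7 = 0, and the invariant factors of ∂_2 are all 1, so H_1 ≅ 0.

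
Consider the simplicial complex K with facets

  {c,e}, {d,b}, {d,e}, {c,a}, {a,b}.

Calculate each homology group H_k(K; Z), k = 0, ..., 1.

H_0 = Z,  H_1 = Z.

Fix the vertex order a < b < c < d < e and write every simplex with vertices in increasing order. Then dim K = 1 and the simplices of K are:

  0-simplices (5): a, b, c, d, e
  1-simplices (5): ab, ac, bd, ce, de

so the chain groups are C_0 ≅ Z^5, C_1 ≅ Z^5.

The boundary map ∂_1: C_1 → C_0 is given by ∂[p,q] = [q] − [p].
This gives a 5×5 integer matrix of rank 4; reducing to Smith normal form yields diagonal entries (1,1,1,1).

Computing H_k = (kernel of ∂_k) / (image of ∂_{k+1}):

  H_0: rank C_0 − rank ∂_1 = 5 − 4 = 1, and the invariant factors of ∂_1 are all 1, so H_0 ≅ Z.
  H_1: rank ker ∂_1 − rank ∂_2 = (5 − 4) − 0 = 1, and there is no ∂_2, so H_1 ≅ Z.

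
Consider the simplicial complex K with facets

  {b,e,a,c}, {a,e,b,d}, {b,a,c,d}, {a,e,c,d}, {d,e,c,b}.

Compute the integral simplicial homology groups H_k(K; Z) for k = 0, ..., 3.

H_0 ≅ Z,  H_1 = 0,  H_2 = 0,  H_3 ≅ Z.

Order the vertices as a < b < c < d < e. Listing each simplex with vertices in this order, K has dimension 3 with simplices:

  0-simplices (5): a, b, c, d, e
  1-simplices (10): ab, ac, ad, ae, bc, bd, be, cd, ce, de
  2-simplices (10): abc, abd, abe, acd, ace, ade, bcd, bce, bde, cde
  3-simplices (5): abcd, abce, abde, acde, bcde

giving chain groups C_0 ≅ Z^5, C_1 ≅ Z^10, C_2 ≅ Z^10, C_3 ≅ Z^5.

Boundary ∂_1: C_1 → C_0 maps an edge to its endpoints' difference, ∂[p,q] = q − p. For instance
  ∂ac = c − a.
This gives a 5×10 integer matrix of rank 4; reducing to Smith normal form yields diagonal entries (1,1,1,1).

Boundary ∂_2: C_2 → C_1 sends each 2-simplex [p,q,r] to [q,r] − [p,r] + [p,q]. For instance
  ∂ace = ce − ae + ac,
  ∂bde = de − be + bd.
The 10×10 boundary matrix has rank 6 and Smith normal form diag(1,1,1,1,1,1).

∂_3: C_3 → C_2 sends each 3-simplex σ to the alternating sum Σ_i (−1)^i (σ with its i-th vertex removed). For instance
  ∂abce = bce − ace + abe − abc,
  ∂abde = bde − ade + abe − abd.
The 10×5 boundary matrix has rank 4 and Smith normal form diag(1,1,1,1).

Now H_k = ker ∂_k / im ∂_{k+1}, so:

  H_0: rank C_0 − rank ∂_1 = 5 − 4 = 1, and the invariant factors of ∂_1 are all 1, so H_0 = Z.
  H_1: rank ker ∂_1 − rank ∂_2 = (10 − 4) − 6 = 0, and the invariant factors of ∂_2 are all 1, so H_1 = 0.
  H_2: rank ker ∂_2 − rank ∂_3 = (10 − 6) − 4 = 0, and the invariant factors of ∂_3 are all 1, so H_2 = 0.
  H_3: rank ker ∂_3 − rank ∂_4 = (5 − 4) − 0 = 1, and there is no ∂_4, so H_3 = Z.

As a check, the Euler characteristic is 5 − 10 + 10 − 5 = 0, which agrees with 1 − 0 + 0 − 1 = 0.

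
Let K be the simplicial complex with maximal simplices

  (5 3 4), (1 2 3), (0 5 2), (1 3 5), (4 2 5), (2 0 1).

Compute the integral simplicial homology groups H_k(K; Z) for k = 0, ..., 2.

Order the vertices as 0 < 1 < 2 < 3 < 4 < 5. Listing each simplex with vertices in this order, K has dimension 2 with simplices:

  0-simplices (6): [0], [1], [2], [3], [4], [5]
  1-simplices (12): [0,1], [0,2], [0,5], [1,2], [1,3], [1,5], [2,3], [2,4], [2,5], [3,4], [3,5], [4,5]
  2-simplices (6): [0,1,2], [0,2,5], [1,2,3], [1,3,5], [2,4,5], [3,4,5]

so the chain groups are C_0 ≅ Z^6, C_1 ≅ Z^12, C_2 ≅ Z^6.

∂_1: C_1 → C_0 maps an edge to its endpoints' difference, ∂[p,q] = q − p. For instance
  ∂[0,1] = [1] − [0].
As a 6×12 matrix over Z this has rank 5, with invariant factors (1,1,1,1,1).

∂_2: C_2 → C_1 sends each 2-simplex [p,q,r] to [q,r] − [p,r] + [p,q]. For instance
  ∂[0,1,2] = [1,2] − [0,2] + [0,1],
  ∂[0,2,5] = [2,5] − [0,5] + [0,2].
As a 12×6 matrix over Z this has rank 6, with invariant factors (1,1,1,1,1,1).

From H_k ≅ ker(∂_k) / im(∂_{k+1}) we obtain:

  H_0: rank C_0 − rank ∂_1 = 6 − 5 = 1, and the invariant factors of ∂_1 are all 1, so H_0 = Z.
  H_1: rank ker ∂_1 − rank ∂_2 = (12 − 5) − 6 = 1, and the invariant factors of ∂_2 are all 1, so H_1 = Z.
  H_2: rank ker ∂_2 − rank ∂_3 = (6 − 6) − 0 = 0, and there is no ∂_3, so H_2 = 0.

H_0 = Z,  H_1 = Z,  H_2 = 0.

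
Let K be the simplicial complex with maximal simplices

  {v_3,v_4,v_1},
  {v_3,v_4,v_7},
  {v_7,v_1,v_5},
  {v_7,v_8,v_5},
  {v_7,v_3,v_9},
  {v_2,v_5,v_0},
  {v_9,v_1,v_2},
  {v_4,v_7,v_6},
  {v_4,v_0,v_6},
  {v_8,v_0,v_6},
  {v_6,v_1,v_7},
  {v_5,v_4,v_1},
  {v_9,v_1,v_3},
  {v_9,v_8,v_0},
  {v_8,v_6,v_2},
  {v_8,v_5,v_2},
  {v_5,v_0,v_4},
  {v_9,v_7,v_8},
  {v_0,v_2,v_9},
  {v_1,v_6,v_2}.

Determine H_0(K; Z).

H_0 ≅ Z.

We work with the vertex ordering v_0 < v_1 < v_2 < v_3 < v_4 < v_5 < v_6 < v_7 < v_8 < v_9. The simplices of K, each written with vertices in increasing order, are:

  0-simplices (10): [v_0], [v_1], [v_2], [v_3], [v_4], [v_5], [v_6], [v_7], [v_8], [v_9]
  1-simplices (30): (30 of them)
  2-simplices (20): (20 of them)

giving chain groups C_0 ≅ Z^10, C_1 ≅ Z^30, C_2 ≅ Z^20.

Boundary ∂_1: C_1 → C_0 maps an edge to its endpoints' difference, ∂[p,q] = q − p.
The 10×30 boundary matrix has rank 9 and Smith normal form diag(1,1,1,1,1,1,1,1,1).

The boundary map ∂_2: C_2 → C_1 acts by ∂[p,q,r] = [q,r] − [p,r] + [p,q]. For instance
  ∂[v_3,v_4,v_7] = [v_4,v_7] − [v_3,v_7] + [v_3,v_4],
  ∂[v_1,v_3,v_4] = [v_3,v_4] − [v_1,v_4] + [v_1,v_3].
The 30×20 boundary matrix has rank 20 and Smith normal form diag(1,1,1,1,1,1,1,1,1,1,1,1,1,1,1,1,1,1,1,2).

From H_k ≅ ker(∂_k) / im(∂_{k+1}) we obtain:

  H_0: rank C_0 − rank ∂_1 = 10 − 9 = 1, and the invariant factors of ∂_1 are all 1, so H_0 ≅ Z.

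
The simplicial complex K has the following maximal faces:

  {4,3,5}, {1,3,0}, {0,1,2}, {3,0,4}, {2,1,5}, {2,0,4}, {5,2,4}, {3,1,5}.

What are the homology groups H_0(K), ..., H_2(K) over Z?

H_0 ≅ Z,  H_1 = 0,  H_2 ≅ Z.

Fix the vertex order 0 < 1 < 2 < 3 < 4 < 5 and write every simplex with vertices in increasing order. Then dim K = 2 and the simplices of K are:

  0-simplices (6): [0], [1], [2], [3], [4], [5]
  1-simplices (12): [0,1], [0,2], [0,3], [0,4], [1,2], [1,3], [1,5], [2,4], [2,5], [3,4], [3,5], [4,5]
  2-simplices (8): [0,1,2], [0,1,3], [0,2,4], [0,3,4], [1,2,5], [1,3,5], [2,4,5], [3,4,5]

Hence C_0 ≅ Z^6, C_1 ≅ Z^12, C_2 ≅ Z^8.

∂_1: C_1 → C_0 sends each edge [p,q] (with p < q) to q − p.
The resulting 6×12 matrix has rank 5, and its Smith normal form has invariant factors (1,1,1,1,1).

The boundary map ∂_2: C_2 → C_1 maps a triangle to the signed sum of its edges. For instance
  ∂[2,4,5] = [4,5] − [2,5] + [2,4],
  ∂[1,3,5] = [3,5] − [1,5] + [1,3].
As a 12×8 matrix over Z this has rank 7, with invariant factors (1,1,1,1,1,1,1).

Reading off H_k = ker ∂_k / im ∂_{k+1}:

  H_0: rank C_0 − rank ∂_1 = 6 − 5 = 1, and the invariant factors of ∂_1 are all 1, so H_0 = Z.
  H_1: rank ker ∂_1 − rank ∂_2 = (12 − 5) − 7 = 0, and the invariant factors of ∂_2 are all 1, so H_1 = 0.
  H_2: rank ker ∂_2 − rank ∂_3 = (8 − 7) − 0 = 1, and there is no ∂_3, so H_2 = Z.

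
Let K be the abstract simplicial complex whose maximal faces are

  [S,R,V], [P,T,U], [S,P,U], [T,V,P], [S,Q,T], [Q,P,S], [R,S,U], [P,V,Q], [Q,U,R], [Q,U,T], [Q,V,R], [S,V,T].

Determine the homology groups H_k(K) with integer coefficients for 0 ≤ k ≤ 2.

H_0 ≅ Z,  H_1 ≅ Z/2,  H_2 = 0.

We work with the vertex ordering P < Q < R < S < T < U < V. The simplices of K, each written with vertices in increasing order, are:

  0-simplices (7): P, Q, R, S, T, U, V
  1-simplices (18): PQ, PS, PT, PU, PV, QR, QS, QT, QU, QV, RS, RU, RV, ST, SU, SV, TU, TV
  2-simplices (12): PQS, PQV, PSU, PTU, PTV, QRU, QRV, QST, QTU, RSU, RSV, STV

Hence C_0 ≅ Z^7, C_1 ≅ Z^18, C_2 ≅ Z^12.

The boundary map ∂_1: C_1 → C_0 is given by ∂[p,q] = [q] − [p]. For instance
  ∂PT = T − P.
This gives a 7×18 integer matrix of rank 6; reducing to Smith normal form yields diagonal entries (1,1,1,1,1,1).

The boundary map ∂_2: C_2 → C_1 sends each 2-simplex [p,q,r] to [q,r] − [p,r] + [p,q]. For instance
  ∂RSV = SV − RV + RS,
  ∂PQV = QV − PV + PQ.
The resulting 18×12 matrix has rank 12, and its Smith normal form has invariant factors (1,1,1,1,1,1,1,1,1,1,1,2).

From H_k ≅ ker(∂_k) / im(∂_{k+1}) we obtain:

  H_0: rank C_0 − rank ∂_1 = 7 − 6 = 1, and the invariant factors of ∂_1 are all 1, so H_0 ≅ Z.
  H_1: rank ker ∂_1 − rank ∂_2 = (18 − 6) − 12 = 0, and ∂_2 has invariant factor 2 > 1, so H_1 ≅ Z/2.
  H_2: rank ker ∂_2 − rank ∂_3 = (12 − 12) − 0 = 0, and there is no ∂_3, so H_2 ≅ 0.

As a check, the Euler characteristic is 7 − 18 + 12 = 1, which agrees with 1 − 0 + 0 = 1.
(K is a triangulation of the real projective plane RP^2.)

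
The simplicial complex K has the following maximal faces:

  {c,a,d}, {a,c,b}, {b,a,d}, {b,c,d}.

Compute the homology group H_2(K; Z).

H_2 ≅ Z.

We work with the vertex ordering a < b < c < d. The simplices of K, each written with vertices in increasing order, are:

  0-simplices (4): a, b, c, d
  1-simplices (6): ab, ac, ad, bc, bd, cd
  2-simplices (4): abc, abd, acd, bcd

Hence C_0 ≅ Z^4, C_1 ≅ Z^6, C_2 ≅ Z^4.

The boundary map ∂_1: C_1 → C_0 is given by ∂[p,q] = [q] − [p].
As a 4×6 matrix over Z this has rank 3, with invariant factors (1,1,1).

∂_2: C_2 → C_1 acts by ∂[p,q,r] = [q,r] − [p,r] + [p,q]. For instance
  ∂abd = bd − ad + ab,
  ∂acd = cd − ad + ac.
The resulting 6×4 matrix has rank 3, and its Smith normal form has invariant factors (1,1,1).

From H_k ≅ ker(∂_k) / im(∂_{k+1}) we obtain:

  H_2: rank ker ∂_2 − rank ∂_3 = (4 − 3) − 0 = 1, and there is no ∂_3, so H_2 ≅ Z.

(K is a triangulation of the 2-sphere S^2.)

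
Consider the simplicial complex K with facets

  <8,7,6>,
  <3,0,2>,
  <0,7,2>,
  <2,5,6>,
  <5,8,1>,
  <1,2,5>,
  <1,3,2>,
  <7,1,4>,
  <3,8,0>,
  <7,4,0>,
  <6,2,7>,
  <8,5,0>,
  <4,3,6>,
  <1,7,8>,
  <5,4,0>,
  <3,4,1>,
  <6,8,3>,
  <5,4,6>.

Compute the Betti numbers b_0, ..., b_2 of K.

b_0 = 1, b_1 = 2, b_2 = 1.

We work with the vertex ordering 0 < 1 < 2 < 3 < 4 < 5 < 6 < 7 < 8. The simplices of K, each written with vertices in increasing order, are:

  0-simplices (9): [0], [1], [2], [3], [4], [5], [6], [7], [8]
  1-simplices (27): (27 of them)
  2-simplices (18): [0,2,3], [0,2,7], [0,3,8], [0,4,5], [0,4,7], [0,5,8], [1,2,3], [1,2,5], [1,3,4], [1,4,7], [1,5,8], [1,7,8], [2,5,6], [2,6,7], [3,4,6], [3,6,8], [4,5,6], [6,7,8]

so the chain groups are C_0 ≅ Z^9, C_1 ≅ Z^27, C_2 ≅ Z^18.

The boundary map ∂_1: C_1 → C_0 maps an edge to its endpoints' difference, ∂[p,q] = q − p. For instance
  ∂[1,4] = [4] − [1].
As a 9×27 matrix over Z this has rank 8, with invariant factors (1,1,1,1,1,1,1,1).

∂_2: C_2 → C_1 acts by ∂[p,q,r] = [q,r] − [p,r] + [p,q]. For instance
  ∂[1,7,8] = [7,8] − [1,8] + [1,7],
  ∂[4,5,6] = [5,6] − [4,6] + [4,5].
The resulting 27×18 matrix has rank 17, and its Smith normal form has invariant factors (1,1,1,1,1,1,1,1,1,1,1,1,1,1,1,1,1).

Now H_k = ker ∂_k / im ∂_{k+1}, so:

  H_0: rank C_0 − rank ∂_1 = 9 − 8 = 1, and the invariant factors of ∂_1 are all 1, so H_0 ≅ Z.
  H_1: rank ker ∂_1 − rank ∂_2 = (27 − 8) − 17 = 2, and the invariant factors of ∂_2 are all 1, so H_1 ≅ Z^2.
  H_2: rank ker ∂_2 − rank ∂_3 = (18 − 17) − 0 = 1, and there is no ∂_3, so H_2 ≅ Z.

As a check, the Euler characteristic is 9 − 27 + 18 = 0, which agrees with 1 − 2 + 1 = 0.
(K is a triangulation of the torus T^2.)

Hence the Betti numbers are b_0 = 1, b_1 = 2, b_2 = 1.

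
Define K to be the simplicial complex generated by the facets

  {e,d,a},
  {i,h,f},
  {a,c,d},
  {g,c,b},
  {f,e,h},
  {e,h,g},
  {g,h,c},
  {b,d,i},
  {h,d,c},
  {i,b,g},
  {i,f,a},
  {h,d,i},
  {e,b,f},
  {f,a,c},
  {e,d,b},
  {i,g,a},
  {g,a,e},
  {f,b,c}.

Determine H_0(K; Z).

H_0 = Z.

K has 9 vertices, 27 edges, 18 triangles.
rank ∂_0 = 0, rank ∂_1 = 8 ⇒ b_0 = 9 − 0 − 8 = 1; all invariant factors of ∂_1 are 1 so no torsion. So H_0 = Z.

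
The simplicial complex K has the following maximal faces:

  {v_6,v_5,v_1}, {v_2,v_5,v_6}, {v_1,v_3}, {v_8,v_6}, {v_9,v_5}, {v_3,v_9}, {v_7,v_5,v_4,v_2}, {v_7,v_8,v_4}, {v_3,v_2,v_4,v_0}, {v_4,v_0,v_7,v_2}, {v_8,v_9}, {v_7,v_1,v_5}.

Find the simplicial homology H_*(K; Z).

H_0 ≅ Z,  H_1 ≅ Z^4,  H_2 = 0,  H_3 = 0.

Take the total order v_0 < v_1 < v_2 < v_3 < v_4 < v_5 < v_6 < v_7 < v_8 < v_9 on the vertex set. Then K (dimension 3) consists of the simplices:

  0-simplices (10): [v_0], [v_1], [v_2], [v_3], [v_4], [v_5], [v_6], [v_7], [v_8], [v_9]
  1-simplices (24): (24 of them)
  2-simplices (14): (14 of them)
  3-simplices (3): [v_0,v_2,v_3,v_4], [v_0,v_2,v_4,v_7], [v_2,v_4,v_5,v_7]

giving chain groups C_0 ≅ Z^10, C_1 ≅ Z^24, C_2 ≅ Z^14, C_3 ≅ Z^3.

The boundary map ∂_1: C_1 → C_0 sends each edge [p,q] (with p < q) to q − p. For instance
  ∂[v_1,v_5] = [v_5] − [v_1].
This gives a 10×24 integer matrix of rank 9; reducing to Smith normal form yields diagonal entries (1,1,1,1,1,1,1,1,1).

Boundary ∂_2: C_2 → C_1 acts by ∂[p,q,r] = [q,r] − [p,r] + [p,q]. For instance
  ∂[v_2,v_5,v_6] = [v_5,v_6] − [v_2,v_6] + [v_2,v_5],
  ∂[v_2,v_4,v_5] = [v_4,v_5] − [v_2,v_5] + [v_2,v_4].
This gives a 24×14 integer matrix of rank 11; reducing to Smith normal form yields diagonal entries (1,1,1,1,1,1,1,1,1,1,1).

∂_3: C_3 → C_2 sends each 3-simplex σ to the alternating sum Σ_i (−1)^i (σ with its i-th vertex removed). For instance
  ∂[v_0,v_2,v_4,v_7] = [v_2,v_4,v_7] − [v_0,v_4,v_7] + [v_0,v_2,v_7] − [v_0,v_2,v_4],
  ∂[v_2,v_4,v_5,v_7] = [v_4,v_5,v_7] − [v_2,v_5,v_7] + [v_2,v_4,v_7] − [v_2,v_4,v_5].
The resulting 14×3 matrix has rank 3, and its Smith normal form has invariant factors (1,1,1).

Now H_k = ker ∂_k / im ∂_{k+1}, so:

  H_0: rank C_0 − rank ∂_1 = 10 − 9 = 1, and the invariant factors of ∂_1 are all 1, so H_0 = Z.
  H_1: rank ker ∂_1 − rank ∂_2 = (24 − 9) − 11 = 4, and the invariant factors of ∂_2 are all 1, so H_1 = Z^4.
  H_2: rank ker ∂_2 − rank ∂_3 = (14 − 11) − 3 = 0, and the invariant factors of ∂_3 are all 1, so H_2 = 0.
  H_3: rank ker ∂_3 − rank ∂_4 = (3 − 3) − 0 = 0, and there is no ∂_4, so H_3 = 0.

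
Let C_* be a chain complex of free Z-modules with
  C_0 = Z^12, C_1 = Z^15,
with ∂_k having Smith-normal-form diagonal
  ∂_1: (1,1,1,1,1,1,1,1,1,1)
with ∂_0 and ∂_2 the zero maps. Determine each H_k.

H_0 ≅ Z^2,  H_1 ≅ Z^5.

H_0: b_0 = 12 − 0 − 10 = 2; torsion from ∂_1 factors > 1: none. So H_0 ≅ Z^2.
H_1: b_1 = 15 − 10 − 0 = 5; torsion from ∂_2 factors > 1: none. So H_1 ≅ Z^5.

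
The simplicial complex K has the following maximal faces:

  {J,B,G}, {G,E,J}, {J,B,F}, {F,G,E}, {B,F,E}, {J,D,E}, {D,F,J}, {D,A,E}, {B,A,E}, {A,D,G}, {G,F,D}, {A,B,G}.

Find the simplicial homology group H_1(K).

H_1 = Z/2.

K has 7 vertices, 18 edges, 12 triangles.
rank ∂_1 = 6, rank ∂_2 = 12 ⇒ b_1 = 18 − 6 − 12 = 0; ∂_2 has invariant factor(s) [2] giving torsion. So H_1 ≅ Z/2.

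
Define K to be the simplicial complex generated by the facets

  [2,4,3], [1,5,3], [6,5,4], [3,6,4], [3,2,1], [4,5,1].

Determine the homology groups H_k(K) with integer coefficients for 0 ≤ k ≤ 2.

H_0 = Z,  H_1 = Z,  H_2 = 0.

Fix the vertex order 1 < 2 < 3 < 4 < 5 < 6 and write every simplex with vertices in increasing order. Then dim K = 2 and the simplices of K are:

  0-simplices (6): [1], [2], [3], [4], [5], [6]
  1-simplices (12): [1,2], [1,3], [1,4], [1,5], [2,3], [2,4], [3,4], [3,5], [3,6], [4,5], [4,6], [5,6]
  2-simplices (6): [1,2,3], [1,3,5], [1,4,5], [2,3,4], [3,4,6], [4,5,6]

Hence C_0 ≅ Z^6, C_1 ≅ Z^12, C_2 ≅ Z^6.

The boundary map ∂_1: C_1 → C_0 maps an edge to its endpoints' difference, ∂[p,q] = q − p. For instance
  ∂[1,5] = [5] − [1].
The resulting 6×12 matrix has rank 5, and its Smith normal form has invariant factors (1,1,1,1,1).

Boundary ∂_2: C_2 → C_1 acts by ∂[p,q,r] = [q,r] − [p,r] + [p,q]. For instance
  ∂[1,3,5] = [3,5] − [1,5] + [1,3],
  ∂[4,5,6] = [5,6] − [4,6] + [4,5].
As a 12×6 matrix over Z this has rank 6, with invariant factors (1,1,1,1,1,1).

Reading off H_k = ker ∂_k / im ∂_{k+1}:

  H_0: rank C_0 − rank ∂_1 = 6 − 5 = 1, and the invariant factors of ∂_1 are all 1, so H_0 = Z.
  H_1: rank ker ∂_1 − rank ∂_2 = (12 − 5) − 6 = 1, and the invariant factors of ∂_2 are all 1, so H_1 = Z.
  H_2: rank ker ∂_2 − rank ∂_3 = (6 − 6) − 0 = 0, and there is no ∂_3, so H_2 = 0.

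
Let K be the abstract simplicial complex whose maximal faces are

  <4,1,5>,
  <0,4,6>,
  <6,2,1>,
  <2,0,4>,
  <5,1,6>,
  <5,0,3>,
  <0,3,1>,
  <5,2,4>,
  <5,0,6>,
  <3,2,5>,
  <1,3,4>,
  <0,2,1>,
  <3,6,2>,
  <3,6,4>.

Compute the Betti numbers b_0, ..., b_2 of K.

b_0 = 1, b_1 = 2, b_2 = 1.

We work with the vertex ordering 0 < 1 < 2 < 3 < 4 < 5 < 6. The simplices of K, each written with vertices in increasing order, are:

  0-simplices (7): [0], [1], [2], [3], [4], [5], [6]
  1-simplices (21): [0,1], [0,2], [0,3], [0,4], [0,5], [0,6], [1,2], [1,3], [1,4], [1,5], [1,6], [2,3], [2,4], [2,5], [2,6], [3,4], [3,5], [3,6], [4,5], [4,6], [5,6]
  2-simplices (14): [0,1,2], [0,1,3], [0,2,4], [0,3,5], [0,4,6], [0,5,6], [1,2,6], [1,3,4], [1,4,5], [1,5,6], [2,3,5], [2,3,6], [2,4,5], [3,4,6]

Hence C_0 ≅ Z^7, C_1 ≅ Z^21, C_2 ≅ Z^14.

Boundary ∂_1: C_1 → C_0 is given by ∂[p,q] = [q] − [p]. For instance
  ∂[2,6] = [6] − [2].
The resulting 7×21 matrix has rank 6, and its Smith normal form has invariant factors (1,1,1,1,1,1).

∂_2: C_2 → C_1 sends each 2-simplex [p,q,r] to [q,r] − [p,r] + [p,q]. For instance
  ∂[0,4,6] = [4,6] − [0,6] + [0,4],
  ∂[2,3,5] = [3,5] − [2,5] + [2,3].
The resulting 21×14 matrix has rank 13, and its Smith normal form has invariant factors (1,1,1,1,1,1,1,1,1,1,1,1,1).

Reading off H_k = ker ∂_k / im ∂_{k+1}:

  H_0: rank C_0 − rank ∂_1 = 7 − 6 = 1, and the invariant factors of ∂_1 are all 1, so H_0 ≅ Z.
  H_1: rank ker ∂_1 − rank ∂_2 = (21 − 6) − 13 = 2, and the invariant factors of ∂_2 are all 1, so H_1 ≅ Z^2.
  H_2: rank ker ∂_2 − rank ∂_3 = (14 − 13) − 0 = 1, and there is no ∂_3, so H_2 ≅ Z.

Hence the Betti numbers are b_0 = 1, b_1 = 2, b_2 = 1.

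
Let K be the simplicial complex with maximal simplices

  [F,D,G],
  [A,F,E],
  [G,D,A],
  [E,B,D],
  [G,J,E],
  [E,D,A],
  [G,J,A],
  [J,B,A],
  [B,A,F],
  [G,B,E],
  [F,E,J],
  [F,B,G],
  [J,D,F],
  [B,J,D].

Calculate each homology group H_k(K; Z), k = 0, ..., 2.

Order the vertices as A < B < D < E < F < G < J. Listing each simplex with vertices in this order, K has dimension 2 with simplices:

  0-simplices (7): A, B, D, E, F, G, J
  1-simplices (21): AB, AD, AE, AF, AG, AJ, BD, BE, BF, BG, BJ, DE, DF, DG, DJ, EF, EG, EJ, FG, FJ, GJ
  2-simplices (14): ABF, ABJ, ADE, ADG, AEF, AGJ, BDE, BDJ, BEG, BFG, DFG, DFJ, EFJ, EGJ

so the chain groups are C_0 ≅ Z^7, C_1 ≅ Z^21, C_2 ≅ Z^14.

Boundary ∂_1: C_1 → C_0 maps an edge to its endpoints' difference, ∂[p,q] = q − p. For instance
  ∂DF = F − D.
The resulting 7×21 matrix has rank 6, and its Smith normal form has invariant factors (1,1,1,1,1,1).

Boundary ∂_2: C_2 → C_1 maps a triangle to the signed sum of its edges. For instance
  ∂AGJ = GJ − AJ + AG,
  ∂BDE = DE − BE + BD.
As a 21×14 matrix over Z this has rank 13, with invariant factors (1,1,1,1,1,1,1,1,1,1,1,1,1).

Now H_k = ker ∂_k / im ∂_{k+1}, so:

  H_0: rank C_0 − rank ∂_1 = 7 − 6 = 1, and the invariant factors of ∂_1 are all 1, so H_0 ≅ Z.
  H_1: rank ker ∂_1 − rank ∂_2 = (21 − 6) − 13 = 2, and the invariant factors of ∂_2 are all 1, so H_1 ≅ Z^2.
  H_2: rank ker ∂_2 − rank ∂_3 = (14 − 13) − 0 = 1, and there is no ∂_3, so H_2 ≅ Z.

As a check, the Euler characteristic is 7 − 21 + 14 = 0, which agrees with 1 − 2 + 1 = 0.

H_0 = Z,  H_1 = Z^2,  H_2 = Z.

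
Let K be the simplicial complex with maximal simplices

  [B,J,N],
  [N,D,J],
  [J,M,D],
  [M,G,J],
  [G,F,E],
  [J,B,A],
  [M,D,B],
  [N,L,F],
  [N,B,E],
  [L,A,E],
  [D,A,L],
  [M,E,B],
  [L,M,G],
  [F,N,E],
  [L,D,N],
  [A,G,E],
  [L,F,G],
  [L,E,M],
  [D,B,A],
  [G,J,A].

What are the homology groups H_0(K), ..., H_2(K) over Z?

H_0 ≅ Z,  H_1 ≅ Z ⊕ Z/2,  H_2 = 0.

We work with the vertex ordering A < B < D < E < F < G < J < L < M < N. The simplices of K, each written with vertices in increasing order, are:

  0-simplices (10): A, B, D, E, F, G, J, L, M, N
  1-simplices (30): AB, AD, AE, AG, AJ, AL, BD, BE, BJ, BM, BN, DJ, DL, DM, DN, EF, EG, EL, EM, EN, FG, FL, FN, GJ, GL, GM, JM, JN, LM, LN
  2-simplices (20): ABD, ABJ, ADL, AEG, AEL, AGJ, BDM, BEM, BEN, BJN, DJM, DJN, DLN, EFG, EFN, ELM, FGL, FLN, GJM, GLM

giving chain groups C_0 ≅ Z^10, C_1 ≅ Z^30, C_2 ≅ Z^20.

Boundary ∂_1: C_1 → C_0 maps an edge to its endpoints' difference, ∂[p,q] = q − p. For instance
  ∂DM = M − D.
The 10×30 boundary matrix has rank 9 and Smith normal form diag(1,1,1,1,1,1,1,1,1).

∂_2: C_2 → C_1 maps a triangle to the signed sum of its edges. For instance
  ∂AEL = EL − AL + AE,
  ∂DJM = JM − DM + DJ.
The resulting 30×20 matrix has rank 20, and its Smith normal form has invariant factors (1,1,1,1,1,1,1,1,1,1,1,1,1,1,1,1,1,1,1,2).

Computing H_k = (kernel of ∂_k) / (image of ∂_{k+1}):

  H_0: rank C_0 − rank ∂_1 = 10 − 9 = 1, and the invariant factors of ∂_1 are all 1, so H_0 = Z.
  H_1: rank ker ∂_1 − rank ∂_2 = (30 − 9) − 20 = 1, and ∂_2 has invariant factor 2 > 1, so H_1 = Z ⊕ Z/2.
  H_2: rank ker ∂_2 − rank ∂_3 = (20 − 20) − 0 = 0, and there is no ∂_3, so H_2 = 0.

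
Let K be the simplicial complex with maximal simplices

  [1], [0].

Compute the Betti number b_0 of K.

Fix the vertex order 0 < 1 and write every simplex with vertices in increasing order. Then dim K = 0 and the simplices of K are:

  0-simplices (2): [0], [1]

giving chain groups C_0 ≅ Z^2.

Reading off H_k = ker ∂_k / im ∂_{k+1}:

  H_0: rank C_0 − rank ∂_1 = 2 − 0 = 2, and there is no ∂_1, so H_0 ≅ Z^2.

Hence the Betti numbers are b_0 = 2.

b_0 = 2.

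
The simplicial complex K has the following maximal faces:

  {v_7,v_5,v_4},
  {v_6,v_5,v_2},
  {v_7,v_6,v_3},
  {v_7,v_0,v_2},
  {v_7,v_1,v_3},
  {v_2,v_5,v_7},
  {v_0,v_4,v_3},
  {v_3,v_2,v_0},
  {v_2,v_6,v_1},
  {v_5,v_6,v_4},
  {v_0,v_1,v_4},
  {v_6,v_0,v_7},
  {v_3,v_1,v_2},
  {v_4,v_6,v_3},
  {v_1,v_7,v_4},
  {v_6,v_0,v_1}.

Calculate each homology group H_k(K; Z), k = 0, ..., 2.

Fix the vertex order v_0 < v_1 < v_2 < v_3 < v_4 < v_5 < v_6 < v_7 and write every simplex with vertices in increasing order. Then dim K = 2 and the simplices of K are:

  0-simplices (8): [v_0], [v_1], [v_2], [v_3], [v_4], [v_5], [v_6], [v_7]
  1-simplices (24): (24 of them)
  2-simplices (16): (16 of them)

Hence C_0 ≅ Z^8, C_1 ≅ Z^24, C_2 ≅ Z^16.

Boundary ∂_1: C_1 → C_0 is given by ∂[p,q] = [q] − [p]. For instance
  ∂[v_0,v_6] = [v_6] − [v_0].
The resulting 8×24 matrix has rank 7, and its Smith normal form has invariant factors (1,1,1,1,1,1,1).

∂_2: C_2 → C_1 acts by ∂[p,q,r] = [q,r] − [p,r] + [p,q]. For instance
  ∂[v_1,v_4,v_7] = [v_4,v_7] − [v_1,v_7] + [v_1,v_4],
  ∂[v_4,v_5,v_7] = [v_5,v_7] − [v_4,v_7] + [v_4,v_5].
The resulting 24×16 matrix has rank 15, and its Smith normal form has invariant factors (1,1,1,1,1,1,1,1,1,1,1,1,1,1,1).

Now H_k = ker ∂_k / im ∂_{k+1}, so:

  H_0: rank C_0 − rank ∂_1 = 8 − 7 = 1, and the invariant factors of ∂_1 are all 1, so H_0 = Z.
  H_1: rank ker ∂_1 − rank ∂_2 = (24 − 7) − 15 = 2, and the invariant factors of ∂_2 are all 1, so H_1 = Z^2.
  H_2: rank ker ∂_2 − rank ∂_3 = (16 − 15) − 0 = 1, and there is no ∂_3, so H_2 = Z.

As a check, the Euler characteristic is 8 − 24 + 16 = 0, which agrees with 1 − 2 + 1 = 0.

H_0 ≅ Z,  H_1 ≅ Z^2,  H_2 ≅ Z.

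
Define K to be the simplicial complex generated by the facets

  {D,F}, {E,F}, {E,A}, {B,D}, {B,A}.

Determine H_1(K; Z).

H_1 = Z.

We work with the vertex ordering A < B < D < E < F. The simplices of K, each written with vertices in increasing order, are:

  0-simplices (5): A, B, D, E, F
  1-simplices (5): AB, AE, BD, DF, EF

giving chain groups C_0 ≅ Z^5, C_1 ≅ Z^5.

The boundary map ∂_1: C_1 → C_0 sends each edge [p,q] (with p < q) to q − p. For instance
  ∂AE = E − A.
The 5×5 boundary matrix has rank 4 and Smith normal form diag(1,1,1,1).

From H_k ≅ ker(∂_k) / im(∂_{k+1}) we obtain:

  H_1: rank ker ∂_1 − rank ∂_2 = (5 − 4) − 0 = 1, and there is no ∂_2, so H_1 ≅ Z.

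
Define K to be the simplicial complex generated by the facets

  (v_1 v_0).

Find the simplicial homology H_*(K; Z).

H_0 = Z,  H_1 = 0.

Fix the vertex order v_0 < v_1 and write every simplex with vertices in increasing order. Then dim K = 1 and the simplices of K are:

  0-simplices (2): [v_0], [v_1]
  1-simplices (1): [v_0,v_1]

giving chain groups C_0 ≅ Z^2, C_1 ≅ Z^1.

Boundary ∂_1: C_1 → C_0 is given by ∂[p,q] = [q] − [p]. For instance
  ∂[v_0,v_1] = [v_1] − [v_0].
The resulting 2×1 matrix has rank 1, and its Smith normal form has invariant factors (1).

Now H_k = ker ∂_k / im ∂_{k+1}, so:

  H_0: rank C_0 − rank ∂_1 = 2 − 1 = 1, and the invariant factors of ∂_1 are all 1, so H_0 ≅ Z.
  H_1: rank ker ∂_1 − rank ∂_2 = (1 − 1) − 0 = 0, and there is no ∂_2, so H_1 ≅ 0.

As a check, the Euler characteristic is 2 − 1 = 1, which agrees with 1 − 0 = 1.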